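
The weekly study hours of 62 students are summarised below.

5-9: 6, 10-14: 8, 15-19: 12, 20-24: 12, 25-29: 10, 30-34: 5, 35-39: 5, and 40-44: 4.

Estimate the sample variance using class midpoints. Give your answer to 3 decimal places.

Midpoints: 7, 12, 17, 22, 27, 32, 37, 42
n = 62, Σfm = 1389, mean = 22.4032
Σfm² = 37033
Σf(m − x̄)² = Σfm² − (Σfm)²/n = 37033 − 1389²/62 = 5914.9194
Sample variance = 5914.9194 / 61 = 96.9659

96.966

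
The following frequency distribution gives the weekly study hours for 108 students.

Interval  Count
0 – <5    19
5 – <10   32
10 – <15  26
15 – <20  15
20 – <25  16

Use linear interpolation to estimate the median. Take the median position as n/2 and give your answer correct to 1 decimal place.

10.6

Cumulative frequencies: 19, 51, 77, 92, 108
n = 108; position = n/2 = 54.
This falls in the class 10 – <15: L = 10, F = 51, f = 26, h = 5.
Median ≈ 10 + ((54 − 51) / 26) × 5 = 10.5769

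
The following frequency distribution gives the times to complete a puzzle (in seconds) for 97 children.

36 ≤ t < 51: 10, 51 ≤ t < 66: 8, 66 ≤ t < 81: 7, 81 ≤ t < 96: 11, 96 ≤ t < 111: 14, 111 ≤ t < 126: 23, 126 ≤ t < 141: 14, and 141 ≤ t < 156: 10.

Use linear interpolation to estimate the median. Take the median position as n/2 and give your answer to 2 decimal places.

109.39

Cumulative frequencies: 10, 18, 25, 36, 50, 73, 87, 97
n = 97; position = n/2 = 48.5.
This falls in the class 96 ≤ t < 111: L = 96, F = 36, f = 14, h = 15.
Median ≈ 96 + ((48.5 − 36) / 14) × 15 = 109.3929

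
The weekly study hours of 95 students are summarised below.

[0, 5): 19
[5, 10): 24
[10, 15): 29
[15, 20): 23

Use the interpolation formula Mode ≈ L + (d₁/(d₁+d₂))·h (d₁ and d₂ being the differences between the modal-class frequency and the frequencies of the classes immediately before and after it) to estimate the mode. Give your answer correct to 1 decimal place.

12.3

Modal class: [10, 15) (highest frequency 29).
d₁ = 29 − 24 = 5, d₂ = 29 − 23 = 6
Mode ≈ 10 + (5/(5+6)) × 5 = 10 + 2.2727 = 12.2727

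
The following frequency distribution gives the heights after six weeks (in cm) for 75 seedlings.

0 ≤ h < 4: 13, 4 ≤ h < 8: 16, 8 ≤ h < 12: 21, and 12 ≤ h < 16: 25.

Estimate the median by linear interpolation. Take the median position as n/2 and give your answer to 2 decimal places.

9.62

Cumulative frequencies: 13, 29, 50, 75
n = 75; position = n/2 = 37.5.
This falls in the class 8 ≤ h < 12: L = 8, F = 29, f = 21, h = 4.
Median ≈ 8 + ((37.5 − 29) / 21) × 4 = 9.6190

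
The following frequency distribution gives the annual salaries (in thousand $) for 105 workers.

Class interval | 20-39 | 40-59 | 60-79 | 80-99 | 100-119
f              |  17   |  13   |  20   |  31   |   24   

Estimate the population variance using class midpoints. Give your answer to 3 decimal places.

755.229

Midpoints: 29.5, 49.5, 69.5, 89.5, 109.5
n = 105, Σfm = 7937.5, mean = 75.5952
Σfm² = 679336.25
Σf(m − x̄)² = Σfm² − (Σfm)²/n = 679336.25 − 7937.5²/105 = 79299.0476
Population variance = 79299.0476 / 105 = 755.2290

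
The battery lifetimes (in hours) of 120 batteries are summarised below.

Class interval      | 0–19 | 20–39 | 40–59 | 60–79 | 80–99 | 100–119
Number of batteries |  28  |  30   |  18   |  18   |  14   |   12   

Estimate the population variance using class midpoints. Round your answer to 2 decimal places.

1079.56

Midpoints: 9.5, 29.5, 49.5, 69.5, 89.5, 109.5
n = 120, Σfm = 5860, mean = 48.8333
Σfm² = 415710
Σf(m − x̄)² = Σfm² − (Σfm)²/n = 415710 − 5860²/120 = 129546.6667
Population variance = 129546.6667 / 120 = 1079.5556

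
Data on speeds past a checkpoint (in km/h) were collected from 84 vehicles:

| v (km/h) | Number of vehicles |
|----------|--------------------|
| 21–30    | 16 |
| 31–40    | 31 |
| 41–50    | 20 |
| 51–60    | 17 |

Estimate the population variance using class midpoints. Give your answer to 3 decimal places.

103.345

Midpoints: 25.5, 35.5, 45.5, 55.5
n = 84, Σfm = 3362, mean = 40.0238
Σfm² = 143241
Σf(m − x̄)² = Σfm² − (Σfm)²/n = 143241 − 3362²/84 = 8680.9524
Population variance = 8680.9524 / 84 = 103.3447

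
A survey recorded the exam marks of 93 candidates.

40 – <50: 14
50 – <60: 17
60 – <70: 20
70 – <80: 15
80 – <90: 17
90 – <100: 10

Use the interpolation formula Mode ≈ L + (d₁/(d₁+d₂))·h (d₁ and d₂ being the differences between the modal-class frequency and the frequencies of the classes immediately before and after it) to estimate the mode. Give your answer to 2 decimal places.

63.75

Modal class: 60 – <70 (highest frequency 20).
d₁ = 20 − 17 = 3, d₂ = 20 − 15 = 5
Mode ≈ 60 + (3/(3+5)) × 10 = 60 + 3.7500 = 63.7500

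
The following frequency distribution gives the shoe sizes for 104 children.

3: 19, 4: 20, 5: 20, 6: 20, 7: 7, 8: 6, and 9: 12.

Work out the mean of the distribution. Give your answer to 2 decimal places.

5.40

Values: 3, 4, 5, 6, 7, 8, 9
Σfx = 19×3 + 20×4 + 20×5 + 20×6 + 7×7 + 6×8 + 12×9 = 562
n = Σf = 104
Mean = 562 / 104 = 5.4038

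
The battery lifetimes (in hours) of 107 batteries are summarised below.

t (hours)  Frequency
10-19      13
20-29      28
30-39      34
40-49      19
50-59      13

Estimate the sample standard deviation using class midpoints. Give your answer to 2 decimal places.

Midpoints: 14.5, 24.5, 34.5, 44.5, 54.5
n = 107, Σfm = 3601.5, mean = 33.6589
Σfm² = 136246.75
Σf(m − x̄)² = Σfm² − (Σfm)²/n = 136246.75 − 3601.5²/107 = 15024.2991
Sample variance = 15024.2991 / 106 = 141.7387
Standard deviation = √141.7387 = 11.9054

11.91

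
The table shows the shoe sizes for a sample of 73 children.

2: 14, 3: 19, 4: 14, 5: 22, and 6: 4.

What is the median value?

Cumulative frequencies: 14, 33, 47, 69, 73
n = 73, so the median is the value in position (n+1)/2 = 37.
Position 37 falls at value 4.

4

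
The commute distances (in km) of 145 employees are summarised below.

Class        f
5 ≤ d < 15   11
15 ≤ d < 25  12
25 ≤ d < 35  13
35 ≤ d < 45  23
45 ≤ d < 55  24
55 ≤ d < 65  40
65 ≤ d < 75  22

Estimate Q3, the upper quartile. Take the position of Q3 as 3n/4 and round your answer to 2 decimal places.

Cumulative frequencies: 11, 23, 36, 59, 83, 123, 145
n = 145; position = 3n/4 = 108.75.
This falls in the class 55 ≤ d < 65: L = 55, F = 83, f = 40, h = 10.
Upper quartile ≈ 55 + ((108.75 − 83) / 40) × 10 = 61.4375

61.44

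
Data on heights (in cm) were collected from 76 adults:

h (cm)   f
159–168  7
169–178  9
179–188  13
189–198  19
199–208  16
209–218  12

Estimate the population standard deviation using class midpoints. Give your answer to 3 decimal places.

Midpoints: 163.5, 173.5, 183.5, 193.5, 203.5, 213.5
n = 76, Σfm = 14586, mean = 191.9211
Σfm² = 2816771
Σf(m − x̄)² = Σfm² − (Σfm)²/n = 2816771 − 14586²/76 = 17410.5263
Population variance = 17410.5263 / 76 = 229.0859
Standard deviation = √229.0859 = 15.1356

15.136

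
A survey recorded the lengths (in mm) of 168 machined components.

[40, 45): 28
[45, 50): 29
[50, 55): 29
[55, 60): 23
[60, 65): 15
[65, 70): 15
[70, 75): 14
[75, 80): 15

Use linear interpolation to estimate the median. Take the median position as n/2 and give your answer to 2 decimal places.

54.66

Cumulative frequencies: 28, 57, 86, 109, 124, 139, 153, 168
n = 168; position = n/2 = 84.
This falls in the class [50, 55): L = 50, F = 57, f = 29, h = 5.
Median ≈ 50 + ((84 − 57) / 29) × 5 = 54.6552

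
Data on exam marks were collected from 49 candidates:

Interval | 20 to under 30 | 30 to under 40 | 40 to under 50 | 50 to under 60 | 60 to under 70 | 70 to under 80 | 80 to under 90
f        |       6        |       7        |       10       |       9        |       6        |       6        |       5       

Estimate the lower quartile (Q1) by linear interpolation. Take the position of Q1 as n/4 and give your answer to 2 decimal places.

38.93

Cumulative frequencies: 6, 13, 23, 32, 38, 44, 49
n = 49; position = n/4 = 12.25.
This falls in the class 30 to under 40: L = 30, F = 6, f = 7, h = 10.
Lower quartile ≈ 30 + ((12.25 − 6) / 7) × 10 = 38.9286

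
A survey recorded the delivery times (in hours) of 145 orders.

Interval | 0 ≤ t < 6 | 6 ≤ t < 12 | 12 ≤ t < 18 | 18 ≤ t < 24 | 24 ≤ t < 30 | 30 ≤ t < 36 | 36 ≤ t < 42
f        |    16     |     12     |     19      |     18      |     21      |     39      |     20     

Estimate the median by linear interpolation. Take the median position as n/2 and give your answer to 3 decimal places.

26.143

Cumulative frequencies: 16, 28, 47, 65, 86, 125, 145
n = 145; position = n/2 = 72.5.
This falls in the class 24 ≤ t < 30: L = 24, F = 65, f = 21, h = 6.
Median ≈ 24 + ((72.5 − 65) / 21) × 6 = 26.1429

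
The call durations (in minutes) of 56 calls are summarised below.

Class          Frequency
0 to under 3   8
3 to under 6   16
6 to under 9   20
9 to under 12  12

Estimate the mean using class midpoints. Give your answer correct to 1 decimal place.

6.4

Midpoints: 1.5, 4.5, 7.5, 10.5
Σfm = 8×1.5 + 16×4.5 + 20×7.5 + 12×10.5 = 360
n = Σf = 56
Mean = 360 / 56 = 6.4286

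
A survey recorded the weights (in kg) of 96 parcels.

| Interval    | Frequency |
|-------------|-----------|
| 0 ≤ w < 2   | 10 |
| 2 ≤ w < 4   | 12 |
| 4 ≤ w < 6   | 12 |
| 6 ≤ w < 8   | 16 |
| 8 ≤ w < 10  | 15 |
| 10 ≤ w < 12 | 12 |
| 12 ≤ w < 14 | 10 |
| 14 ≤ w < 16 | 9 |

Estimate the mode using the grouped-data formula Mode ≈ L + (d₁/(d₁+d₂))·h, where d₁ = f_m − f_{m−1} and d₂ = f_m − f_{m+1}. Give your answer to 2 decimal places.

Modal class: 6 ≤ w < 8 (highest frequency 16).
d₁ = 16 − 12 = 4, d₂ = 16 − 15 = 1
Mode ≈ 6 + (4/(4+1)) × 2 = 6 + 1.6000 = 7.6000

7.60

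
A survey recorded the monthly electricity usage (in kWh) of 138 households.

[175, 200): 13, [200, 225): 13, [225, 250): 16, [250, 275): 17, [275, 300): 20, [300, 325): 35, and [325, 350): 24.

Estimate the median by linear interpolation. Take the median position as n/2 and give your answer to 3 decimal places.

287.500

Cumulative frequencies: 13, 26, 42, 59, 79, 114, 138
n = 138; position = n/2 = 69.
This falls in the class [275, 300): L = 275, F = 59, f = 20, h = 25.
Median ≈ 275 + ((69 − 59) / 20) × 25 = 287.5000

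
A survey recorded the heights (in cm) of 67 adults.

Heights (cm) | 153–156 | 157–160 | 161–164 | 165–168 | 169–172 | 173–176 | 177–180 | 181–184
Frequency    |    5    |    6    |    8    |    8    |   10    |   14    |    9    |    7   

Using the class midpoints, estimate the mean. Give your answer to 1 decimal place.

170.0

Midpoints: 154.5, 158.5, 162.5, 166.5, 170.5, 174.5, 178.5, 182.5
Σfm = 5×154.5 + 6×158.5 + 8×162.5 + 8×166.5 + 10×170.5 + 14×174.5 + 9×178.5 + 7×182.5 = 11387.5
n = Σf = 67
Mean = 11387.5 / 67 = 169.9627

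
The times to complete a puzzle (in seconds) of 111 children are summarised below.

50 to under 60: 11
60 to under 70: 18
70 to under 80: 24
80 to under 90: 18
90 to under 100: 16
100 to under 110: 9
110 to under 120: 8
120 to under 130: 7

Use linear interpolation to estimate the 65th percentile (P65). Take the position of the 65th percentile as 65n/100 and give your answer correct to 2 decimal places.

90.72

Cumulative frequencies: 11, 29, 53, 71, 87, 96, 104, 111
n = 111; position = 65n/100 = 72.15.
This falls in the class 90 to under 100: L = 90, F = 71, f = 16, h = 10.
65th percentile ≈ 90 + ((72.15 − 71) / 16) × 10 = 90.7188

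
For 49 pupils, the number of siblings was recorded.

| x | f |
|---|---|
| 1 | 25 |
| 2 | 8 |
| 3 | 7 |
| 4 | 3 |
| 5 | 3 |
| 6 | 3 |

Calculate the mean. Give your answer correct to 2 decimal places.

2.18

Values: 1, 2, 3, 4, 5, 6
Σfx = 25×1 + 8×2 + 7×3 + 3×4 + 3×5 + 3×6 = 107
n = Σf = 49
Mean = 107 / 49 = 2.1837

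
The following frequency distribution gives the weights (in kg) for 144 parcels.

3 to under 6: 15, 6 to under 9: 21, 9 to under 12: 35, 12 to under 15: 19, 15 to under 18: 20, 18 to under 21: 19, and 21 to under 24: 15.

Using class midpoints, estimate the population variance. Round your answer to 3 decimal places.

Midpoints: 4.5, 7.5, 10.5, 13.5, 16.5, 19.5, 22.5
n = 144, Σfm = 1887, mean = 13.1042
Σfm² = 29070
Σf(m − x̄)² = Σfm² − (Σfm)²/n = 29070 − 1887²/144 = 4342.4375
Population variance = 4342.4375 / 144 = 30.1558

30.156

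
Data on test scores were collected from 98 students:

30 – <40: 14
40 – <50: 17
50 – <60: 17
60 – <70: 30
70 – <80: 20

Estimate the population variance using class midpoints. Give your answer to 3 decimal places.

Midpoints: 35, 45, 55, 65, 75
n = 98, Σfm = 5640, mean = 57.5510
Σfm² = 342250
Σf(m − x̄)² = Σfm² − (Σfm)²/n = 342250 − 5640²/98 = 17662.2449
Population variance = 17662.2449 / 98 = 180.2270

180.227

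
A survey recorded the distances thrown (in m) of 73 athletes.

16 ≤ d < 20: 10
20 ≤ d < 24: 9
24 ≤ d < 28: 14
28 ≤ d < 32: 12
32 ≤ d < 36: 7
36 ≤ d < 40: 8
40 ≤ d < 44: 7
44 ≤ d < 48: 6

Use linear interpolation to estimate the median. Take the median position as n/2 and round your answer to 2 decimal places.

29.17

Cumulative frequencies: 10, 19, 33, 45, 52, 60, 67, 73
n = 73; position = n/2 = 36.5.
This falls in the class 28 ≤ d < 32: L = 28, F = 33, f = 12, h = 4.
Median ≈ 28 + ((36.5 − 33) / 12) × 4 = 29.1667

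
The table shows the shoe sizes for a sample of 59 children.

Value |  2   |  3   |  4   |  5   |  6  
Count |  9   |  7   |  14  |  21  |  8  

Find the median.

4

Cumulative frequencies: 9, 16, 30, 51, 59
n = 59, so the median is the value in position (n+1)/2 = 30.
Position 30 falls at value 4.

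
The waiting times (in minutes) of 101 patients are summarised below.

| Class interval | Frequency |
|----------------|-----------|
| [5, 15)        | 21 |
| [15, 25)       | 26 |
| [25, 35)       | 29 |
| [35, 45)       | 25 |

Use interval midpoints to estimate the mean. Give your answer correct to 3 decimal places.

25.743

Midpoints: 10, 20, 30, 40
Σfm = 21×10 + 26×20 + 29×30 + 25×40 = 2600
n = Σf = 101
Mean = 2600 / 101 = 25.7426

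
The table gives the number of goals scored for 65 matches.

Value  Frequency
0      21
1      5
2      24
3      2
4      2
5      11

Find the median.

Cumulative frequencies: 21, 26, 50, 52, 54, 65
n = 65, so the median is the value in position (n+1)/2 = 33.
Position 33 falls at value 2.

2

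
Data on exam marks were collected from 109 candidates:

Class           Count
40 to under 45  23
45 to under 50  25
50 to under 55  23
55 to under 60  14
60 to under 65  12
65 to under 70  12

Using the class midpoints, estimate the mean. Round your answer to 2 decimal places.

52.64

Midpoints: 42.5, 47.5, 52.5, 57.5, 62.5, 67.5
Σfm = 23×42.5 + 25×47.5 + 23×52.5 + 14×57.5 + 12×62.5 + 12×67.5 = 5737.5
n = Σf = 109
Mean = 5737.5 / 109 = 52.6376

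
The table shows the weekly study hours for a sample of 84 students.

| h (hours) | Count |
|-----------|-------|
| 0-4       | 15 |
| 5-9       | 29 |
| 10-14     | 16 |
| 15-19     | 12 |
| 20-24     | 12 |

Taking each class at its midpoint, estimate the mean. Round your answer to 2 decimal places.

Midpoints: 2, 7, 12, 17, 22
Σfm = 15×2 + 29×7 + 16×12 + 12×17 + 12×22 = 893
n = Σf = 84
Mean = 893 / 84 = 10.6310

10.63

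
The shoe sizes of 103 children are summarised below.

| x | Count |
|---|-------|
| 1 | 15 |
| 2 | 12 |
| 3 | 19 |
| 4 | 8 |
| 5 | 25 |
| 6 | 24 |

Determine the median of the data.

4

Cumulative frequencies: 15, 27, 46, 54, 79, 103
n = 103, so the median is the value in position (n+1)/2 = 52.
Position 52 falls at value 4.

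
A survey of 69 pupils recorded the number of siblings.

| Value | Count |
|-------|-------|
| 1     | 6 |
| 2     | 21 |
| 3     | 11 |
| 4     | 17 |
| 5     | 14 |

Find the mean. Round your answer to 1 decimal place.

Values: 1, 2, 3, 4, 5
Σfx = 6×1 + 21×2 + 11×3 + 17×4 + 14×5 = 219
n = Σf = 69
Mean = 219 / 69 = 3.1739

3.2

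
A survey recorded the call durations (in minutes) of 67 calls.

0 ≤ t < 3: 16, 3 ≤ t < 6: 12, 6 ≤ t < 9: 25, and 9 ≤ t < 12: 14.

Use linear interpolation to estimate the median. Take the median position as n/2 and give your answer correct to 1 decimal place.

6.7

Cumulative frequencies: 16, 28, 53, 67
n = 67; position = n/2 = 33.5.
This falls in the class 6 ≤ t < 9: L = 6, F = 28, f = 25, h = 3.
Median ≈ 6 + ((33.5 − 28) / 25) × 3 = 6.6600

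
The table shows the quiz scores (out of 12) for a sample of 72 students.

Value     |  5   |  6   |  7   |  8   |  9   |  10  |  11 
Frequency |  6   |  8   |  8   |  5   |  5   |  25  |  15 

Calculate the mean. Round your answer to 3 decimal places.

Values: 5, 6, 7, 8, 9, 10, 11
Σfx = 6×5 + 8×6 + 8×7 + 5×8 + 5×9 + 25×10 + 15×11 = 634
n = Σf = 72
Mean = 634 / 72 = 8.8056

8.806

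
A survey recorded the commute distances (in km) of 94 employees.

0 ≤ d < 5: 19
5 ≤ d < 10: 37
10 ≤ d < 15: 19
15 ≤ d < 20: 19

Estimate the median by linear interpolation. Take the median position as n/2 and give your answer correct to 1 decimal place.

8.8

Cumulative frequencies: 19, 56, 75, 94
n = 94; position = n/2 = 47.
This falls in the class 5 ≤ d < 10: L = 5, F = 19, f = 37, h = 5.
Median ≈ 5 + ((47 − 19) / 37) × 5 = 8.7838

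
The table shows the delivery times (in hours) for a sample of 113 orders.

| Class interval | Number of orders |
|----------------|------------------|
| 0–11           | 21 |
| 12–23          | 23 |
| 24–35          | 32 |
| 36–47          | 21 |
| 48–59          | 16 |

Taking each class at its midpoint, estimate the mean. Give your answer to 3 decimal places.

28.226

Midpoints: 5.5, 17.5, 29.5, 41.5, 53.5
Σfm = 21×5.5 + 23×17.5 + 32×29.5 + 21×41.5 + 16×53.5 = 3189.5
n = Σf = 113
Mean = 3189.5 / 113 = 28.2257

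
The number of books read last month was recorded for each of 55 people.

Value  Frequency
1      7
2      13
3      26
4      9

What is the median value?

3

Cumulative frequencies: 7, 20, 46, 55
n = 55, so the median is the value in position (n+1)/2 = 28.
Position 28 falls at value 3.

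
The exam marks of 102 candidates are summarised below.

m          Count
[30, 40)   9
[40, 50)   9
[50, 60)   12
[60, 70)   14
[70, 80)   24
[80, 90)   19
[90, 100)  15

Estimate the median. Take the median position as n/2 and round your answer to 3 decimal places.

72.917

Cumulative frequencies: 9, 18, 30, 44, 68, 87, 102
n = 102; position = n/2 = 51.
This falls in the class [70, 80): L = 70, F = 44, f = 24, h = 10.
Median ≈ 70 + ((51 − 44) / 24) × 10 = 72.9167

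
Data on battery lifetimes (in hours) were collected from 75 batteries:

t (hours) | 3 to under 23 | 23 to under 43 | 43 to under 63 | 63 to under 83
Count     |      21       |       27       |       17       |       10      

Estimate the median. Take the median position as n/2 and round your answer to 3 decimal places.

Cumulative frequencies: 21, 48, 65, 75
n = 75; position = n/2 = 37.5.
This falls in the class 23 to under 43: L = 23, F = 21, f = 27, h = 20.
Median ≈ 23 + ((37.5 − 21) / 27) × 20 = 35.2222

35.222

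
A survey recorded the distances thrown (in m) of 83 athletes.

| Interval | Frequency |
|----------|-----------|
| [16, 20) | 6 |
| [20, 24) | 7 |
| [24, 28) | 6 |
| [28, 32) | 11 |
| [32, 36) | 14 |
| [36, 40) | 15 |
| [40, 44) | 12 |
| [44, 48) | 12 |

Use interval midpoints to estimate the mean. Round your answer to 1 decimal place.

34.3

Midpoints: 18, 22, 26, 30, 34, 38, 42, 46
Σfm = 6×18 + 7×22 + 6×26 + 11×30 + 14×34 + 15×38 + 12×42 + 12×46 = 2850
n = Σf = 83
Mean = 2850 / 83 = 34.3373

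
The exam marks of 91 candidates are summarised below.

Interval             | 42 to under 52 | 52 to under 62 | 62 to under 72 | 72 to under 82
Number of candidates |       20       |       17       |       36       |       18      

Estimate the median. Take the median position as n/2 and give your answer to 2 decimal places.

64.36

Cumulative frequencies: 20, 37, 73, 91
n = 91; position = n/2 = 45.5.
This falls in the class 62 to under 72: L = 62, F = 37, f = 36, h = 10.
Median ≈ 62 + ((45.5 − 37) / 36) × 10 = 64.3611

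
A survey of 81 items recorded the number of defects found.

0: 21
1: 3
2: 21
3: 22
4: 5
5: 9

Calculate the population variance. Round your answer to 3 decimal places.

2.563

Values: 0, 1, 2, 3, 4, 5
n = 81, Σfx = 176, mean = 2.1728
Σfx² = 590
Σf(x − x̄)² = Σfx² − (Σfx)²/n = 590 − 176²/81 = 207.5802
Population variance = 207.5802 / 81 = 2.5627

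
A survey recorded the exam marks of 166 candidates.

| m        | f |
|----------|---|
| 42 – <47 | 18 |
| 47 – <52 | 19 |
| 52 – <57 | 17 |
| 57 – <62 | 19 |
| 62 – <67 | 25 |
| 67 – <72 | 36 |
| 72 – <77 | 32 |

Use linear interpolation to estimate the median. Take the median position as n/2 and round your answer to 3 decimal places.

64.000

Cumulative frequencies: 18, 37, 54, 73, 98, 134, 166
n = 166; position = n/2 = 83.
This falls in the class 62 – <67: L = 62, F = 73, f = 25, h = 5.
Median ≈ 62 + ((83 − 73) / 25) × 5 = 64.0000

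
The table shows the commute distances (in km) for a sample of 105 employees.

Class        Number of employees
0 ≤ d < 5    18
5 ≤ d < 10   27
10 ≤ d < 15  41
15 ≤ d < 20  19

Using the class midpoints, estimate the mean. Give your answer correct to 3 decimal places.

10.405

Midpoints: 2.5, 7.5, 12.5, 17.5
Σfm = 18×2.5 + 27×7.5 + 41×12.5 + 19×17.5 = 1092.5
n = Σf = 105
Mean = 1092.5 / 105 = 10.4048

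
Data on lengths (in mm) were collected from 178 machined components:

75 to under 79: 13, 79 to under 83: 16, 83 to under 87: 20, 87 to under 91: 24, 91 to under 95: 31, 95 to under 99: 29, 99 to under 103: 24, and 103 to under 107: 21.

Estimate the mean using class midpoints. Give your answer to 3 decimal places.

92.461

Midpoints: 77, 81, 85, 89, 93, 97, 101, 105
Σfm = 13×77 + 16×81 + 20×85 + 24×89 + 31×93 + 29×97 + 24×101 + 21×105 = 16458
n = Σf = 178
Mean = 16458 / 178 = 92.4607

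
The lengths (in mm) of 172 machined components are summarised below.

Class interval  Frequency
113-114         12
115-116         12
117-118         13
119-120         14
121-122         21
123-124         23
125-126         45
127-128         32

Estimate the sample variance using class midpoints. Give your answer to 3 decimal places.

19.064

Midpoints: 113.5, 115.5, 117.5, 119.5, 121.5, 123.5, 125.5, 127.5
n = 172, Σfm = 21068, mean = 122.4884
Σfm² = 2583845
Σf(m − x̄)² = Σfm² − (Σfm)²/n = 2583845 − 21068²/172 = 3259.9767
Sample variance = 3259.9767 / 171 = 19.0642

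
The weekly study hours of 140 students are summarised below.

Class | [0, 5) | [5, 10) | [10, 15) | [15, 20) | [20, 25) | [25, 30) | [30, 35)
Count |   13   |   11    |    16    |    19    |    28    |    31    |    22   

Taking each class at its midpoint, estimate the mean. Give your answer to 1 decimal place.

Midpoints: 2.5, 7.5, 12.5, 17.5, 22.5, 27.5, 32.5
Σfm = 13×2.5 + 11×7.5 + 16×12.5 + 19×17.5 + 28×22.5 + 31×27.5 + 22×32.5 = 2845
n = Σf = 140
Mean = 2845 / 140 = 20.3214

20.3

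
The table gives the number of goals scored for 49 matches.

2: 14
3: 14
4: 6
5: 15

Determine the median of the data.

Cumulative frequencies: 14, 28, 34, 49
n = 49, so the median is the value in position (n+1)/2 = 25.
Position 25 falls at value 3.

3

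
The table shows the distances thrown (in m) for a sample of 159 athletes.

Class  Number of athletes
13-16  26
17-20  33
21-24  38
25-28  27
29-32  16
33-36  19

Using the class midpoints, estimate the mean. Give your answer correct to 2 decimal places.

Midpoints: 14.5, 18.5, 22.5, 26.5, 30.5, 34.5
Σfm = 26×14.5 + 33×18.5 + 38×22.5 + 27×26.5 + 16×30.5 + 19×34.5 = 3701.5
n = Σf = 159
Mean = 3701.5 / 159 = 23.2799

23.28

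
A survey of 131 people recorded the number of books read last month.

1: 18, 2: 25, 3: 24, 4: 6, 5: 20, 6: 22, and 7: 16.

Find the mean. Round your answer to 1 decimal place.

3.9

Values: 1, 2, 3, 4, 5, 6, 7
Σfx = 18×1 + 25×2 + 24×3 + 6×4 + 20×5 + 22×6 + 16×7 = 508
n = Σf = 131
Mean = 508 / 131 = 3.8779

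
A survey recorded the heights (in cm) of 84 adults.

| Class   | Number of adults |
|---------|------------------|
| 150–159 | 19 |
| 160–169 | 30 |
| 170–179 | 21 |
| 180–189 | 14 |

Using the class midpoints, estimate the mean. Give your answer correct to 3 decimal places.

168.071

Midpoints: 154.5, 164.5, 174.5, 184.5
Σfm = 19×154.5 + 30×164.5 + 21×174.5 + 14×184.5 = 14118
n = Σf = 84
Mean = 14118 / 84 = 168.0714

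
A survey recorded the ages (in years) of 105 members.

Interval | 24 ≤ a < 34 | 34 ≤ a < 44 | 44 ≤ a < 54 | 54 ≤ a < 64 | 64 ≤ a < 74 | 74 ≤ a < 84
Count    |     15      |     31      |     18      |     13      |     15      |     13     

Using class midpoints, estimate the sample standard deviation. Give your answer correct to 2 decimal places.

16.31

Midpoints: 29, 39, 49, 59, 69, 79
n = 105, Σfm = 5355, mean = 51.0000
Σfm² = 300785
Σf(m − x̄)² = Σfm² − (Σfm)²/n = 300785 − 5355²/105 = 27680.0000
Sample variance = 27680.0000 / 104 = 266.1538
Standard deviation = √266.1538 = 16.3142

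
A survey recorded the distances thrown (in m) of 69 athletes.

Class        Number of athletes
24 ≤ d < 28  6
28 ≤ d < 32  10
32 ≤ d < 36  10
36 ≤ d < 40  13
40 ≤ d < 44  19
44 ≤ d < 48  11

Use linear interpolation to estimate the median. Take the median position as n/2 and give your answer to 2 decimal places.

Cumulative frequencies: 6, 16, 26, 39, 58, 69
n = 69; position = n/2 = 34.5.
This falls in the class 36 ≤ d < 40: L = 36, F = 26, f = 13, h = 4.
Median ≈ 36 + ((34.5 − 26) / 13) × 4 = 38.6154

38.62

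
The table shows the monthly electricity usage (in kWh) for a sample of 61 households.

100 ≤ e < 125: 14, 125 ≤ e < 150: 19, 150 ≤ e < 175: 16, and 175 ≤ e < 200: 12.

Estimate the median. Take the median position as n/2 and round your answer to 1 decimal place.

Cumulative frequencies: 14, 33, 49, 61
n = 61; position = n/2 = 30.5.
This falls in the class 125 ≤ e < 150: L = 125, F = 14, f = 19, h = 25.
Median ≈ 125 + ((30.5 − 14) / 19) × 25 = 146.7105

146.7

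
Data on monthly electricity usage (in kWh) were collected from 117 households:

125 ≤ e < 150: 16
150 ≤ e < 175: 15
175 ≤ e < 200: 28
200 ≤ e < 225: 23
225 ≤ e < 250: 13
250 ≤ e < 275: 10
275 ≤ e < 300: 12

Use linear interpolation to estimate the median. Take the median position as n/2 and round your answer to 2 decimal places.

199.55

Cumulative frequencies: 16, 31, 59, 82, 95, 105, 117
n = 117; position = n/2 = 58.5.
This falls in the class 175 ≤ e < 200: L = 175, F = 31, f = 28, h = 25.
Median ≈ 175 + ((58.5 − 31) / 28) × 25 = 199.5536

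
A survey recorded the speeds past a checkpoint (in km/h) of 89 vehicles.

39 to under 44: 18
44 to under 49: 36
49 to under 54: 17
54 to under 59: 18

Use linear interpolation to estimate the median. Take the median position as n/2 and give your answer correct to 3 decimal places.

47.681

Cumulative frequencies: 18, 54, 71, 89
n = 89; position = n/2 = 44.5.
This falls in the class 44 to under 49: L = 44, F = 18, f = 36, h = 5.
Median ≈ 44 + ((44.5 − 18) / 36) × 5 = 47.6806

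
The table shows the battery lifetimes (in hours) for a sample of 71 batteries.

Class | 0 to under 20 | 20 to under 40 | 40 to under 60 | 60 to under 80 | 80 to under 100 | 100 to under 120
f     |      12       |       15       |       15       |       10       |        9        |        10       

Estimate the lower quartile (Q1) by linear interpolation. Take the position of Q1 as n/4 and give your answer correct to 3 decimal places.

27.667

Cumulative frequencies: 12, 27, 42, 52, 61, 71
n = 71; position = n/4 = 17.75.
This falls in the class 20 to under 40: L = 20, F = 12, f = 15, h = 20.
Lower quartile ≈ 20 + ((17.75 − 12) / 15) × 20 = 27.6667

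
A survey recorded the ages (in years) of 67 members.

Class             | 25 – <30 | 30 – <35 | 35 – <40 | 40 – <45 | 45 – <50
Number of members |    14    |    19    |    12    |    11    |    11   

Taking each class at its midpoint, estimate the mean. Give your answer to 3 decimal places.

Midpoints: 27.5, 32.5, 37.5, 42.5, 47.5
Σfm = 14×27.5 + 19×32.5 + 12×37.5 + 11×42.5 + 11×47.5 = 2442.5
n = Σf = 67
Mean = 2442.5 / 67 = 36.4552

36.455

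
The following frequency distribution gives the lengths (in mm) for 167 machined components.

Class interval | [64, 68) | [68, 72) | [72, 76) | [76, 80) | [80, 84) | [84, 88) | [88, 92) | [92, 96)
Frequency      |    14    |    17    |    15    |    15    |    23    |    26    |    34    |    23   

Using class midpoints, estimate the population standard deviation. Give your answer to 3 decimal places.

8.865

Midpoints: 66, 70, 74, 78, 82, 86, 90, 94
n = 167, Σfm = 13738, mean = 82.2635
Σfm² = 1143260
Σf(m − x̄)² = Σfm² − (Σfm)²/n = 1143260 − 13738²/167 = 13124.4072
Population variance = 13124.4072 / 167 = 78.5893
Standard deviation = √78.5893 = 8.8651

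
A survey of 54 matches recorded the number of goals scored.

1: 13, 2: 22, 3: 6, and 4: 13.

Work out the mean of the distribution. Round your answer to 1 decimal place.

2.4

Values: 1, 2, 3, 4
Σfx = 13×1 + 22×2 + 6×3 + 13×4 = 127
n = Σf = 54
Mean = 127 / 54 = 2.3519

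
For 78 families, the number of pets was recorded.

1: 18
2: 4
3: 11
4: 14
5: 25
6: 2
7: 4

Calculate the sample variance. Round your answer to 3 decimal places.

3.180

Values: 1, 2, 3, 4, 5, 6, 7
n = 78, Σfx = 280, mean = 3.5897
Σfx² = 1250
Σf(x − x̄)² = Σfx² − (Σfx)²/n = 1250 − 280²/78 = 244.8718
Sample variance = 244.8718 / 77 = 3.1802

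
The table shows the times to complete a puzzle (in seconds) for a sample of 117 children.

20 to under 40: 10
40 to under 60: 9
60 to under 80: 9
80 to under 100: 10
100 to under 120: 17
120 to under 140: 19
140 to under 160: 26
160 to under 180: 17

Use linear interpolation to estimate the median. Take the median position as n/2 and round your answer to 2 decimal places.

Cumulative frequencies: 10, 19, 28, 38, 55, 74, 100, 117
n = 117; position = n/2 = 58.5.
This falls in the class 120 to under 140: L = 120, F = 55, f = 19, h = 20.
Median ≈ 120 + ((58.5 − 55) / 19) × 20 = 123.6842

123.68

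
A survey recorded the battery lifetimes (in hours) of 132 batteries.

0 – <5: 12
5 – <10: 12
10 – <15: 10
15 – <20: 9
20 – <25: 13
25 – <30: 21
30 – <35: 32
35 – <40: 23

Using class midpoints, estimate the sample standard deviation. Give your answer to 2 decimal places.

Midpoints: 2.5, 7.5, 12.5, 17.5, 22.5, 27.5, 32.5, 37.5
n = 132, Σfm = 3175, mean = 24.0530
Σfm² = 93675
Σf(m − x̄)² = Σfm² − (Σfm)²/n = 93675 − 3175²/132 = 17306.6288
Sample variance = 17306.6288 / 131 = 132.1117
Standard deviation = √132.1117 = 11.4940

11.49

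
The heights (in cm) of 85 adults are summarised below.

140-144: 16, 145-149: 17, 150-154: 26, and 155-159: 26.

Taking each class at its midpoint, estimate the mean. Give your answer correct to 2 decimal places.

Midpoints: 142, 147, 152, 157
Σfm = 16×142 + 17×147 + 26×152 + 26×157 = 12805
n = Σf = 85
Mean = 12805 / 85 = 150.6471

150.65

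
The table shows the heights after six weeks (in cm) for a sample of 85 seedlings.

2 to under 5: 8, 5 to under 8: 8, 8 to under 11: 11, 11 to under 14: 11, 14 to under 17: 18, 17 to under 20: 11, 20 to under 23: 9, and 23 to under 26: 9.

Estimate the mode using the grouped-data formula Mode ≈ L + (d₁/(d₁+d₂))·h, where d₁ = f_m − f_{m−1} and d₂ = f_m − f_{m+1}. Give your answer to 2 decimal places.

15.50

Modal class: 14 to under 17 (highest frequency 18).
d₁ = 18 − 11 = 7, d₂ = 18 − 11 = 7
Mode ≈ 14 + (7/(7+7)) × 3 = 14 + 1.5000 = 15.5000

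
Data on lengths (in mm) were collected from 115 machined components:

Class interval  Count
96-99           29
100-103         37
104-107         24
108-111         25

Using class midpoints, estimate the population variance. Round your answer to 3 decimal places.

Midpoints: 97.5, 101.5, 105.5, 109.5
n = 115, Σfm = 11852.5, mean = 103.0652
Σfm² = 1223746.75
Σf(m − x̄)² = Σfm² − (Σfm)²/n = 1223746.75 − 11852.5²/115 = 2166.2609
Population variance = 2166.2609 / 115 = 18.8371

18.837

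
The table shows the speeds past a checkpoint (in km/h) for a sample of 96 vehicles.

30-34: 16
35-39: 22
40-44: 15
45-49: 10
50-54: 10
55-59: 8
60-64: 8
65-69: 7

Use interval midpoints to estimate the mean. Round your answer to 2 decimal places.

Midpoints: 32, 37, 42, 47, 52, 57, 62, 67
Σfm = 16×32 + 22×37 + 15×42 + 10×47 + 10×52 + 8×57 + 8×62 + 7×67 = 4367
n = Σf = 96
Mean = 4367 / 96 = 45.4896

45.49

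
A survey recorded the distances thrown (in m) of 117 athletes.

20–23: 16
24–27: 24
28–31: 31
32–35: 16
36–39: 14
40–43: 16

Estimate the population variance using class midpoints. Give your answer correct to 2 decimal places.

Midpoints: 21.5, 25.5, 29.5, 33.5, 37.5, 41.5
n = 117, Σfm = 3595.5, mean = 30.7308
Σfm² = 115179.25
Σf(m − x̄)² = Σfm² − (Σfm)²/n = 115179.25 − 3595.5²/117 = 4686.7692
Population variance = 4686.7692 / 117 = 40.0579

40.06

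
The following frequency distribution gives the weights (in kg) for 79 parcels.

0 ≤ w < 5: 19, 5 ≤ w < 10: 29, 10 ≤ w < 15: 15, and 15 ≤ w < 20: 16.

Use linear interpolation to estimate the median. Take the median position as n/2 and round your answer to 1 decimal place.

Cumulative frequencies: 19, 48, 63, 79
n = 79; position = n/2 = 39.5.
This falls in the class 5 ≤ w < 10: L = 5, F = 19, f = 29, h = 5.
Median ≈ 5 + ((39.5 − 19) / 29) × 5 = 8.5345

8.5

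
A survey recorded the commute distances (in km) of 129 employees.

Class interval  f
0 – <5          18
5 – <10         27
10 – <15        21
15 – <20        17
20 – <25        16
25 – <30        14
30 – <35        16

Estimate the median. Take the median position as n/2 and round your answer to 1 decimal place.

14.6

Cumulative frequencies: 18, 45, 66, 83, 99, 113, 129
n = 129; position = n/2 = 64.5.
This falls in the class 10 – <15: L = 10, F = 45, f = 21, h = 5.
Median ≈ 10 + ((64.5 − 45) / 21) × 5 = 14.6429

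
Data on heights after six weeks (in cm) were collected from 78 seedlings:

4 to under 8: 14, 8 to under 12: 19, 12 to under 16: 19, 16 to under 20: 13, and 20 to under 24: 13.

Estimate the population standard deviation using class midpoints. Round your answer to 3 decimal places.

Midpoints: 6, 10, 14, 18, 22
n = 78, Σfm = 1060, mean = 13.5897
Σfm² = 16632
Σf(m − x̄)² = Σfm² − (Σfm)²/n = 16632 − 1060²/78 = 2226.8718
Population variance = 2226.8718 / 78 = 28.5496
Standard deviation = √28.5496 = 5.3432

5.343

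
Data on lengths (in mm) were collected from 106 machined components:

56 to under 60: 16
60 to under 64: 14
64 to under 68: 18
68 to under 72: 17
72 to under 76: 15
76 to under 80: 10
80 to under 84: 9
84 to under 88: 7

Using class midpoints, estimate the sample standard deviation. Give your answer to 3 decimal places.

Midpoints: 58, 62, 66, 70, 74, 78, 82, 86
n = 106, Σfm = 7404, mean = 69.8491
Σfm² = 524616
Σf(m − x̄)² = Σfm² − (Σfm)²/n = 524616 − 7404²/106 = 7453.5849
Sample variance = 7453.5849 / 105 = 70.9865
Standard deviation = √70.9865 = 8.4254

8.425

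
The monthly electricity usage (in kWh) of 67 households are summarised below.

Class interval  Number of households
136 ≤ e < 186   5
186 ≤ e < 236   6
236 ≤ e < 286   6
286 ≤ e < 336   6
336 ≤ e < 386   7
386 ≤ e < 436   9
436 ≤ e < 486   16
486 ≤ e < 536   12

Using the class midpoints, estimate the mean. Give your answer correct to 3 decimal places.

376.672

Midpoints: 161, 211, 261, 311, 361, 411, 461, 511
Σfm = 5×161 + 6×211 + 6×261 + 6×311 + 7×361 + 9×411 + 16×461 + 12×511 = 25237
n = Σf = 67
Mean = 25237 / 67 = 376.6716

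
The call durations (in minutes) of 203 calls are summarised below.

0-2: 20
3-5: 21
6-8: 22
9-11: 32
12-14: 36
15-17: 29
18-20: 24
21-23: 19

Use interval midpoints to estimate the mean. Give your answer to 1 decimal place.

Midpoints: 1, 4, 7, 10, 13, 16, 19, 22
Σfm = 20×1 + 21×4 + 22×7 + 32×10 + 36×13 + 29×16 + 24×19 + 19×22 = 2384
n = Σf = 203
Mean = 2384 / 203 = 11.7438

11.7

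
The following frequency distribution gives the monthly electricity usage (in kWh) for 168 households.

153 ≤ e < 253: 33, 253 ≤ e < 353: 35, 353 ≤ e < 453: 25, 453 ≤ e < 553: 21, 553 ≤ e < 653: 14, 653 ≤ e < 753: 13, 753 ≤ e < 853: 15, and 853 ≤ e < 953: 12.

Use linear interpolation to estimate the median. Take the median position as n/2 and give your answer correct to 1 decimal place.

417.0

Cumulative frequencies: 33, 68, 93, 114, 128, 141, 156, 168
n = 168; position = n/2 = 84.
This falls in the class 353 ≤ e < 453: L = 353, F = 68, f = 25, h = 100.
Median ≈ 353 + ((84 − 68) / 25) × 100 = 417.0000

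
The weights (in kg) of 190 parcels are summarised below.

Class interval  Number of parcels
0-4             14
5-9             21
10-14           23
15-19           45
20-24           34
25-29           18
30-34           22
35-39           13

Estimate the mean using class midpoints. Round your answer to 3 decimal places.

19.132

Midpoints: 2, 7, 12, 17, 22, 27, 32, 37
Σfm = 14×2 + 21×7 + 23×12 + 45×17 + 34×22 + 18×27 + 22×32 + 13×37 = 3635
n = Σf = 190
Mean = 3635 / 190 = 19.1316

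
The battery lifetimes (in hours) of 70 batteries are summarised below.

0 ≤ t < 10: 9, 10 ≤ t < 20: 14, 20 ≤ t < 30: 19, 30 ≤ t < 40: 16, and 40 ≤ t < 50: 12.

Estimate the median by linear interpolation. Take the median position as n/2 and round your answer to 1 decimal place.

Cumulative frequencies: 9, 23, 42, 58, 70
n = 70; position = n/2 = 35.
This falls in the class 20 ≤ t < 30: L = 20, F = 23, f = 19, h = 10.
Median ≈ 20 + ((35 − 23) / 19) × 10 = 26.3158

26.3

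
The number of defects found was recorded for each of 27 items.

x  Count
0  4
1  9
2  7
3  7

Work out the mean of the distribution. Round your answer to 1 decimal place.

1.6

Values: 0, 1, 2, 3
Σfx = 4×0 + 9×1 + 7×2 + 7×3 = 44
n = Σf = 27
Mean = 44 / 27 = 1.6296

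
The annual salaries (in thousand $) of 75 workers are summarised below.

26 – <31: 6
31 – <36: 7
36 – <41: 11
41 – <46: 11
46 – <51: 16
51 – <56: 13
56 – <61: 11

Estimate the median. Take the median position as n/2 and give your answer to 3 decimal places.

46.781

Cumulative frequencies: 6, 13, 24, 35, 51, 64, 75
n = 75; position = n/2 = 37.5.
This falls in the class 46 – <51: L = 46, F = 35, f = 16, h = 5.
Median ≈ 46 + ((37.5 − 35) / 16) × 5 = 46.7812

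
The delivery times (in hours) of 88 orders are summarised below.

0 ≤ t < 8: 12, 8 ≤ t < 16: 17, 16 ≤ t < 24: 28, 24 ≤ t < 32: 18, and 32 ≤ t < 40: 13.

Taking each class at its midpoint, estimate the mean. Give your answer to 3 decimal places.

20.273

Midpoints: 4, 12, 20, 28, 36
Σfm = 12×4 + 17×12 + 28×20 + 18×28 + 13×36 = 1784
n = Σf = 88
Mean = 1784 / 88 = 20.2727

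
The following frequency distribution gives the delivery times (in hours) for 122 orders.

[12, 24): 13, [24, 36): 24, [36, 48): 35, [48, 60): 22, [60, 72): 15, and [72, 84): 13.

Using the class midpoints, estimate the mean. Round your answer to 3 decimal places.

Midpoints: 18, 30, 42, 54, 66, 78
Σfm = 13×18 + 24×30 + 35×42 + 22×54 + 15×66 + 13×78 = 5616
n = Σf = 122
Mean = 5616 / 122 = 46.0328

46.033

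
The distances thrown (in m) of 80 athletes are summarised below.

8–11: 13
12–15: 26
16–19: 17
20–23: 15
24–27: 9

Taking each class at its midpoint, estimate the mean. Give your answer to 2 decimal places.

16.55

Midpoints: 9.5, 13.5, 17.5, 21.5, 25.5
Σfm = 13×9.5 + 26×13.5 + 17×17.5 + 15×21.5 + 9×25.5 = 1324
n = Σf = 80
Mean = 1324 / 80 = 16.5500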